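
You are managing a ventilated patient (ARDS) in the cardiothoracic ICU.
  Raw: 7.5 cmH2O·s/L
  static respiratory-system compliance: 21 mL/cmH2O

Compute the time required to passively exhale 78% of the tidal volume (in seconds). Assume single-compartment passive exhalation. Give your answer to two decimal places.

0.24

τ = R × C = 7.5 × 21 mL/cmH2O = 7.5 × 0.021 L/cmH2O = 0.1575 s.
Exhaled fraction f = 1 − e^(−t/τ) → t = −τ·ln(1 − f) = −0.1575·ln(0.22) = 0.2385 s.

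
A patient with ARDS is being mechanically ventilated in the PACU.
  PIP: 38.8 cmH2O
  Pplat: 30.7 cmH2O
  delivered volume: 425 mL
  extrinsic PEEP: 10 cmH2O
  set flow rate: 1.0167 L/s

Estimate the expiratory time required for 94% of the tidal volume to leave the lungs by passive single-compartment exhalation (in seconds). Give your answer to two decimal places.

0.46

R = (PIP − Pplat)/V̇ = (38.8 − 30.7) / 1.0167 = 8.1/1.0167 = 7.967 cmH2O·s/L.
C = Vt/(Pplat − PEEP) = 425.0 / (30.7 − 10) = 425.0/20.7 = 20.531 mL/cmH2O.
τ = R × C = 7.967 × 0.02053 L/cmH2O = 0.1636 s.
t = −τ·ln(1 − 0.94) = −0.1636·ln(0.06) = 0.4603 s.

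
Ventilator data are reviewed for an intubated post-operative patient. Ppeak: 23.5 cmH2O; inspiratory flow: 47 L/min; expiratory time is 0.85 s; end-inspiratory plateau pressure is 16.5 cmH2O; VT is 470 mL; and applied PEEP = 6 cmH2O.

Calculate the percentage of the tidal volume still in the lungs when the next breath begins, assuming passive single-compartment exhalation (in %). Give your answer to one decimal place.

Flow: 47 L/min ÷ 60 = 0.7833 L/s.
R = (PIP − Pplat)/V̇ = (23.5 − 16.5) / 0.7833 = 7.0/0.7833 = 8.937 cmH2O·s/L.
C = Vt/(Pplat − PEEP) = 470.0 / (16.5 − 6) = 470.0/10.5 = 44.762 mL/cmH2O.
τ = R × C = 8.937 × 0.04476 L/cmH2O = 0.4 s.
Fraction remaining at end-expiration = e^(−Te/τ) = e^(−0.85/0.4) = 0.1194 → 11.94%.

11.9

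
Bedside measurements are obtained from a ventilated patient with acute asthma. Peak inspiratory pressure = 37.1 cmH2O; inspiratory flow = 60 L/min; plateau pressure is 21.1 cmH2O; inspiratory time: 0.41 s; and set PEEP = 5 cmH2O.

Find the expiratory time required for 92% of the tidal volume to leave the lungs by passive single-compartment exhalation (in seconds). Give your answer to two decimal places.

Flow: 60 L/min ÷ 60 = 1 L/s.
Vt = flow × Ti = 1 L/s × 0.41 s × 1000 mL/L = 410.0 mL.
R = (PIP − Pplat)/V̇ = (37.1 − 21.1) / 1 = 16.0/1 = 16.0 cmH2O·s/L.
C = Vt/(Pplat − PEEP) = 410.0 / (21.1 − 5) = 410.0/16.1 = 25.466 mL/cmH2O.
τ = R × C = 16.0 × 0.02547 L/cmH2O = 0.4075 s.
t = −τ·ln(1 − 0.92) = −0.4075·ln(0.08) = 1.029 s.

1.03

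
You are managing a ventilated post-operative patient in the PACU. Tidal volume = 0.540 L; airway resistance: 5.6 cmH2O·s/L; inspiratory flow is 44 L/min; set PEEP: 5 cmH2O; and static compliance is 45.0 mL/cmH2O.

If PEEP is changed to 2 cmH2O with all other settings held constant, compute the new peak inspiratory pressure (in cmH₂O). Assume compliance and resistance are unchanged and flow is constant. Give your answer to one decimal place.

Flow: 44 L/min ÷ 60 = 0.7333 L/s.
PIP = Vt/C + R·V̇ + PEEP (constant-flow equation of motion).
Only the baseline term changes: ΔPIP = ΔPEEP = 2 − 5 = -3.0 cmH2O.
Original PIP = 540/45.0 + 5.6×0.7333 + 5 = 21.106 cmH2O; new PIP = 21.106 + (-3.0) = 18.106 cmH2O.

18.1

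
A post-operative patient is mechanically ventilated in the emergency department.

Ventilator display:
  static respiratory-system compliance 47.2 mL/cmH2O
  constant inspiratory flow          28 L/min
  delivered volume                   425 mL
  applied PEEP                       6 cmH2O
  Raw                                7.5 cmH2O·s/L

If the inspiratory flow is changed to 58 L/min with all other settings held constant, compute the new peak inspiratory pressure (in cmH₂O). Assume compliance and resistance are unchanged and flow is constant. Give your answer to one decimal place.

Flow: 28 L/min ÷ 60 = 0.4667 L/s.
New flow: 58 L/min ÷ 60 = 0.9667 L/s.
PIP = Vt/C + R·V̇ + PEEP (constant-flow equation of motion).
Only the resistive term changes: ΔPIP = R × ΔV̇ = 7.5 × (0.9667 − 0.4667) = 7.5 × 0.5 = 3.75 cmH2O.
Original PIP = 425/47.2 + 7.5×0.4667 + 6 = 18.504 cmH2O; new PIP = 18.504 + (3.75) = 22.254 cmH2O.

22.3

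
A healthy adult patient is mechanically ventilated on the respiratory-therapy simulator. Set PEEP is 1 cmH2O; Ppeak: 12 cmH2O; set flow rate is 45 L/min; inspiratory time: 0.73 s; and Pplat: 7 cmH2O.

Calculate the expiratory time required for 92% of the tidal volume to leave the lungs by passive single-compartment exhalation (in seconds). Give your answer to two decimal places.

1.54

Flow: 45 L/min ÷ 60 = 0.75 L/s.
Vt = flow × Ti = 0.75 L/s × 0.73 s × 1000 mL/L = 547.5 mL.
R = (PIP − Pplat)/V̇ = (12 − 7) / 0.75 = 5.0/0.75 = 6.667 cmH2O·s/L.
C = Vt/(Pplat − PEEP) = 547.5 / (7 − 1) = 547.5/6.0 = 91.25 mL/cmH2O.
τ = R × C = 6.667 × 0.09125 L/cmH2O = 0.6084 s.
t = −τ·ln(1 − 0.92) = −0.6084·ln(0.08) = 1.537 s.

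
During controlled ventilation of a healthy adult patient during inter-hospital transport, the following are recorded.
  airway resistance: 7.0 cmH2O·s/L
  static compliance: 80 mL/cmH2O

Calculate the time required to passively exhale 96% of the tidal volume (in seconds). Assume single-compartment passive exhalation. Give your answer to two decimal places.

τ = R × C = 7.0 × 80 mL/cmH2O = 7.0 × 0.080 L/cmH2O = 0.56 s.
Exhaled fraction f = 1 − e^(−t/τ) → t = −τ·ln(1 − f) = −0.56·ln(0.04) = 1.803 s.

1.80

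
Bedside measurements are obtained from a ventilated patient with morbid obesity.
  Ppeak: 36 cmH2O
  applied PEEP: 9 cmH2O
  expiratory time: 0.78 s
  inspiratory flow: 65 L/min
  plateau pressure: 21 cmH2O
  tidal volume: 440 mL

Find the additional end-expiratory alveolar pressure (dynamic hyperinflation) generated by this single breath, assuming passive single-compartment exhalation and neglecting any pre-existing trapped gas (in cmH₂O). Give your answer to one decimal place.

Flow: 65 L/min ÷ 60 = 1.0833 L/s.
R = (PIP − Pplat)/V̇ = (36 − 21) / 1.0833 = 15.0/1.0833 = 13.847 cmH2O·s/L.
C = Vt/(Pplat − PEEP) = 440.0 / (21 − 9) = 440.0/12.0 = 36.667 mL/cmH2O.
τ = R × C = 13.847 × 0.03667 L/cmH2O = 0.5078 s.
Fraction remaining = e^(−Te/τ) = e^(−0.78/0.5078) = 0.2152; trapped volume = 440.0 × 0.2152 = 94.688 mL.
Additional alveolar pressure from trapping ≈ V_trapped / C = 94.688 / 36.667 = 2.582 cmH2O.

2.6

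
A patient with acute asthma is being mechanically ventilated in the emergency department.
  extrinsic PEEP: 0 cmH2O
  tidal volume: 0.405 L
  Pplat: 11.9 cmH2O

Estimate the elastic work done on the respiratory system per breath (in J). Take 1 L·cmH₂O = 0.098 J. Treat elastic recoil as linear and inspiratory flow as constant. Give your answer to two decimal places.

0.24

Elastic work ≈ ½ × (Pplat − PEEP) × Vt = 0.5 × (11.9 − 0) × 0.405 L = 0.5 × 11.9 × 0.405 = 2.41 L·cmH2O.
× 0.098 J/(L·cmH2O) → 0.2362 J.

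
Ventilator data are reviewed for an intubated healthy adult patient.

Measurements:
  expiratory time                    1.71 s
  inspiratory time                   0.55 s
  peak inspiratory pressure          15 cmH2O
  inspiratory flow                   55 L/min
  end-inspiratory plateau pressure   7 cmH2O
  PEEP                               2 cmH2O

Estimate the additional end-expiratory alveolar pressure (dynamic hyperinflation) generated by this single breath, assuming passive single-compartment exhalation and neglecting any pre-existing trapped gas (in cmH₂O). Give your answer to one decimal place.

0.7

Flow: 55 L/min ÷ 60 = 0.9167 L/s.
Vt = flow × Ti = 0.9167 L/s × 0.55 s × 1000 mL/L = 504.19 mL.
R = (PIP − Pplat)/V̇ = (15 − 7) / 0.9167 = 8.0/0.9167 = 8.727 cmH2O·s/L.
C = Vt/(Pplat − PEEP) = 504.19 / (7 − 2) = 504.19/5.0 = 100.84 mL/cmH2O.
τ = R × C = 8.727 × 0.1008 L/cmH2O = 0.8797 s.
Fraction remaining = e^(−Te/τ) = e^(−1.71/0.8797) = 0.1432; trapped volume = 504.19 × 0.1432 = 72.2 mL.
Additional alveolar pressure from trapping ≈ V_trapped / C = 72.2 / 100.84 = 0.716 cmH2O.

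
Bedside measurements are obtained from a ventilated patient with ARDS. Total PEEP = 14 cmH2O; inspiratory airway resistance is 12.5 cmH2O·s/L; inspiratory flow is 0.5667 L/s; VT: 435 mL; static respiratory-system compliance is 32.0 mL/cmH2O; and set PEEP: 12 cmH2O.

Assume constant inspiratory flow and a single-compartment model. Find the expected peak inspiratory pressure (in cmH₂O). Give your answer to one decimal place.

Total PEEP = 14 cmH2O (set 12 + intrinsic 2); this is the baseline alveolar pressure.
Equation of motion (constant flow): PIP = Vt/C + R·V̇ + PEEP.
PIP = 435/32.0 + 12.5×0.5667 + 14 = 13.594 + 7.084 + 14 = 34.678 cmH2O.

34.7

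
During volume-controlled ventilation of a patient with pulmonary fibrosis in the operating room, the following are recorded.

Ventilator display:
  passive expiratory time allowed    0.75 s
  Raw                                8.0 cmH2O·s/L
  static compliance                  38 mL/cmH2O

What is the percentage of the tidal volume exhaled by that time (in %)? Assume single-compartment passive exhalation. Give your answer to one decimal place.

τ = R × C = 8.0 × 38 mL/cmH2O = 8.0 × 0.038 L/cmH2O = 0.304 s.
Passive exhalation: V(t)/V₀ = e^(−t/τ) = e^(−0.75/0.304) = 0.08483.
Fraction exhaled = 1 − 0.08483 = 0.9152 → 91.52%.

91.5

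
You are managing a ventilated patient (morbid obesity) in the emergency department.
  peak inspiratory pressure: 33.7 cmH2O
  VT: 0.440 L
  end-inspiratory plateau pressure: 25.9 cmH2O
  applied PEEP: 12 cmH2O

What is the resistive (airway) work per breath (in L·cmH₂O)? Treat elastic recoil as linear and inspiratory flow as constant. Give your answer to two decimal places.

With constant inspiratory flow the resistive pressure is constant at PIP − Pplat = 33.7 − 25.9 = 7.8 cmH2O, so resistive work = 7.8 × 0.440 = 3.432 L·cmH2O.

3.43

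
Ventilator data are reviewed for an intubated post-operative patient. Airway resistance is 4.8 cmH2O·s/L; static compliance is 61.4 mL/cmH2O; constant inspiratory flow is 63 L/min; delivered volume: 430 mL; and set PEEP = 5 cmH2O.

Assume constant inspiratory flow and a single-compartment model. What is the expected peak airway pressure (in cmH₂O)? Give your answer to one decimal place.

Flow: 63 L/min ÷ 60 = 1.05 L/s.
Equation of motion (constant flow): PIP = Vt/C + R·V̇ + PEEP.
PIP = 430/61.4 + 4.8×1.05 + 5 = 7.003 + 5.04 + 5 = 17.043 cmH2O.

17.0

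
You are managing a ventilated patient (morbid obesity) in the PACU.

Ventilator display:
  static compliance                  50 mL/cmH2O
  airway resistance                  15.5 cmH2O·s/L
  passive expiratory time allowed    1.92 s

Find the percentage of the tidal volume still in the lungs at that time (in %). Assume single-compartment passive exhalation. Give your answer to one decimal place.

τ = R × C = 15.5 × 50 mL/cmH2O = 15.5 × 0.050 L/cmH2O = 0.775 s.
Passive exhalation: V(t)/V₀ = e^(−t/τ) = e^(−1.92/0.775) = 0.08396.
Fraction remaining = 0.08396 → 8.396%.

8.4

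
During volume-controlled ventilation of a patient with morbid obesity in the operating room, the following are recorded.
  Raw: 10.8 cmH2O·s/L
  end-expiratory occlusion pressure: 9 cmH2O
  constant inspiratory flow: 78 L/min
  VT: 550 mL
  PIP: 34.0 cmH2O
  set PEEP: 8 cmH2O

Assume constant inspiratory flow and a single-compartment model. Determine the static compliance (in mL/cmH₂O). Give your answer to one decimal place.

Flow: 78 L/min ÷ 60 = 1.3 L/s.
Total PEEP = 9 cmH2O (set 8 + intrinsic 1); this is the baseline alveolar pressure.
Equation of motion (constant flow): PIP = Vt/C + R·V̇ + PEEP.
Vt/C = PIP − R·V̇ − PEEP = 34.0 − 10.8×1.3 − 9 = 34.0 − 14.04 − 9 = 10.96 cmH2O.
C = Vt / 10.96 = 550 / 10.96 = 50.182 mL/cmH2O.

50.2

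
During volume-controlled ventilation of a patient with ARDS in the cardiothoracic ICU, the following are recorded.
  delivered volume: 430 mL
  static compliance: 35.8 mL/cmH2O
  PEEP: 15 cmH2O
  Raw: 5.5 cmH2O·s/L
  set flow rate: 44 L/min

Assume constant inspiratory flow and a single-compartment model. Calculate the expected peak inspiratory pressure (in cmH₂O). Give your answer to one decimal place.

31.0

Flow: 44 L/min ÷ 60 = 0.7333 L/s.
Equation of motion (constant flow): PIP = Vt/C + R·V̇ + PEEP.
PIP = 430/35.8 + 5.5×0.7333 + 15 = 12.011 + 4.033 + 15 = 31.044 cmH2O.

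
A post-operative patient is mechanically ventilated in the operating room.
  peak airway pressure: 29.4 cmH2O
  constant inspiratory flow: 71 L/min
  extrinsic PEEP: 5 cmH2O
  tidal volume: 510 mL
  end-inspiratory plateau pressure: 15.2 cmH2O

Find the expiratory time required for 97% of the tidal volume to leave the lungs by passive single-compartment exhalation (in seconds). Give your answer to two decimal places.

2.10

Flow: 71 L/min ÷ 60 = 1.1833 L/s.
R = (PIP − Pplat)/V̇ = (29.4 − 15.2) / 1.1833 = 14.2/1.1833 = 12.0 cmH2O·s/L.
C = Vt/(Pplat − PEEP) = 510.0 / (15.2 − 5) = 510.0/10.2 = 50.0 mL/cmH2O.
τ = R × C = 12.0 × 0.05 L/cmH2O = 0.6 s.
t = −τ·ln(1 − 0.97) = −0.6·ln(0.03) = 2.104 s.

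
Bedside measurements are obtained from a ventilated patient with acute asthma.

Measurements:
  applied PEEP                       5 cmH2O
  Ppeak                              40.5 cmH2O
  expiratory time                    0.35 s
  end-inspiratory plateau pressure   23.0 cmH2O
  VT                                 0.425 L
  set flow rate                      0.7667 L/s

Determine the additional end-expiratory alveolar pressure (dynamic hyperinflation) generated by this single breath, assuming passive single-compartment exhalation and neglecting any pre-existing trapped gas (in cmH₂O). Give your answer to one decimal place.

R = (PIP − Pplat)/V̇ = (40.5 − 23.0) / 0.7667 = 17.5/0.7667 = 22.825 cmH2O·s/L.
C = Vt/(Pplat − PEEP) = 425.0 / (23.0 − 5) = 425.0/18.0 = 23.611 mL/cmH2O.
τ = R × C = 22.825 × 0.02361 L/cmH2O = 0.5389 s.
Fraction remaining = e^(−Te/τ) = e^(−0.35/0.5389) = 0.5223; trapped volume = 425.0 × 0.5223 = 221.98 mL.
Additional alveolar pressure from trapping ≈ V_trapped / C = 221.98 / 23.611 = 9.402 cmH2O.

9.4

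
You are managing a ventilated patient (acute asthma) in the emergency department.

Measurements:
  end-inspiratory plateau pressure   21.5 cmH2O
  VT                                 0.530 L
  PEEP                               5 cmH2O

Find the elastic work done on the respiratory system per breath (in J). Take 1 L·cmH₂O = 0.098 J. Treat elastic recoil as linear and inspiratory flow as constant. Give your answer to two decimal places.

0.43

Elastic work ≈ ½ × (Pplat − PEEP) × Vt = 0.5 × (21.5 − 5) × 0.530 L = 0.5 × 16.5 × 0.530 = 4.373 L·cmH2O.
× 0.098 J/(L·cmH2O) → 0.4286 J.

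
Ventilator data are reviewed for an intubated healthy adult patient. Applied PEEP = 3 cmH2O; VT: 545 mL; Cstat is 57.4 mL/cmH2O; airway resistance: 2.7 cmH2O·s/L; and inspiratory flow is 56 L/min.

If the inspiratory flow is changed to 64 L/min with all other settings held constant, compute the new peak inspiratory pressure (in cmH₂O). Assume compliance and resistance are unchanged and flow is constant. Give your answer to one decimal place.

Flow: 56 L/min ÷ 60 = 0.9333 L/s.
New flow: 64 L/min ÷ 60 = 1.0667 L/s.
PIP = Vt/C + R·V̇ + PEEP (constant-flow equation of motion).
Only the resistive term changes: ΔPIP = R × ΔV̇ = 2.7 × (1.0667 − 0.9333) = 2.7 × 0.1334 = 0.3602 cmH2O.
Original PIP = 545/57.4 + 2.7×0.9333 + 3 = 15.015 cmH2O; new PIP = 15.015 + (0.3602) = 15.375 cmH2O.

15.4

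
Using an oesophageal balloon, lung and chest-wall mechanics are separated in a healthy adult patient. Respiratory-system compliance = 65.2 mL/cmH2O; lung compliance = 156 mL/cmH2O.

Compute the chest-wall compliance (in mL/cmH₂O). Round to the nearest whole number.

112

1/Ccw = 1/Crs − 1/CL.
1/Ccw = 1/65.2 − 1/156 = 0.008927.
Ccw = 112.02 mL/cmH2O.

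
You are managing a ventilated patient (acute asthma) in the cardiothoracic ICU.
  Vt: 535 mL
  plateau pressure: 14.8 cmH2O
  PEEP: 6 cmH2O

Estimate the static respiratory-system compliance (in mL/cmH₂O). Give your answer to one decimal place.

Cstat = Vt / (Pplat − PEEP) = 535 / (14.8 − 6) = 535 / 8.8 = 60.795 mL/cmH2O.

60.8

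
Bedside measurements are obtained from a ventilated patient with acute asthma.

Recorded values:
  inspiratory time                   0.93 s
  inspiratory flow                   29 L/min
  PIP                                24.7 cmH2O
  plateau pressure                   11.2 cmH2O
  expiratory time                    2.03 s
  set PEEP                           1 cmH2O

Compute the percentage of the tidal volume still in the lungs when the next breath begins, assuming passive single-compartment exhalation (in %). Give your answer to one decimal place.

Flow: 29 L/min ÷ 60 = 0.4833 L/s.
Vt = flow × Ti = 0.4833 L/s × 0.93 s × 1000 mL/L = 449.47 mL.
R = (PIP − Pplat)/V̇ = (24.7 − 11.2) / 0.4833 = 13.5/0.4833 = 27.933 cmH2O·s/L.
C = Vt/(Pplat − PEEP) = 449.47 / (11.2 − 1) = 449.47/10.2 = 44.066 mL/cmH2O.
τ = R × C = 27.933 × 0.04407 L/cmH2O = 1.231 s.
Fraction remaining at end-expiration = e^(−Te/τ) = e^(−2.03/1.231) = 0.1922 → 19.22%.

19.2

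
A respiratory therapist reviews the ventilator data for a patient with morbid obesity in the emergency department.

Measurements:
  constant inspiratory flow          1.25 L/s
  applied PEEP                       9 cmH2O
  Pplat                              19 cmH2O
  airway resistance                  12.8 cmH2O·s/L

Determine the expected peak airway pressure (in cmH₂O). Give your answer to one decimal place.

PIP = Pplat + Raw × flow = 19 + 12.8 × 1.25 = 19 + 16.0 = 35.0 cmH2O.

35.0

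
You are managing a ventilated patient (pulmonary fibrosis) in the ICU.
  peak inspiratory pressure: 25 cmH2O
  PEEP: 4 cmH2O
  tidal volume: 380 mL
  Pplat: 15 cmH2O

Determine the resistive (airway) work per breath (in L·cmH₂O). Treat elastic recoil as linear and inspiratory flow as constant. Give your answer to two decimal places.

With constant inspiratory flow the resistive pressure is constant at PIP − Pplat = 25 − 15 = 10.0 cmH2O, so resistive work = 10.0 × 0.380 = 3.8 L·cmH2O.

3.80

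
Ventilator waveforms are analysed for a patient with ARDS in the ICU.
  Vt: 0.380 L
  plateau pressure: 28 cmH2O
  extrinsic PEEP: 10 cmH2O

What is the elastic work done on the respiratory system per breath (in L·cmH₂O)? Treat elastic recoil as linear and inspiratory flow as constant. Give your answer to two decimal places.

3.42

Elastic work ≈ ½ × (Pplat − PEEP) × Vt = 0.5 × (28 − 10) × 0.380 L = 0.5 × 18.0 × 0.380 = 3.42 L·cmH2O.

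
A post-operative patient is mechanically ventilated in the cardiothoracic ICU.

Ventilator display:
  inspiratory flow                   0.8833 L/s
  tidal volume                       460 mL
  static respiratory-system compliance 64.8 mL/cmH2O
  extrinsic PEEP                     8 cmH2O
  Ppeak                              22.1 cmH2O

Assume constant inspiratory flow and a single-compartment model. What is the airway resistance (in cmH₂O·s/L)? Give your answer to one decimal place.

7.9

Equation of motion (constant flow): PIP = Vt/C + R·V̇ + PEEP.
R·V̇ = PIP − Vt/C − PEEP = 22.1 − 460/64.8 − 8 = 22.1 − 7.099 − 8 = 7.001 cmH2O.
R = 7.001 / 0.8833 = 7.926 cmH2O·s/L.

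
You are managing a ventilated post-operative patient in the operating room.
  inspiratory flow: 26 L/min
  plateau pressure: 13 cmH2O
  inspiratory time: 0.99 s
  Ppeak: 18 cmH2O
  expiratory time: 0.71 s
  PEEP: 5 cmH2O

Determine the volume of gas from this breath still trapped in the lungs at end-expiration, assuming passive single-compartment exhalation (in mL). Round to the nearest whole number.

136

Flow: 26 L/min ÷ 60 = 0.4333 L/s.
Vt = flow × Ti = 0.4333 L/s × 0.99 s × 1000 mL/L = 428.97 mL.
R = (PIP − Pplat)/V̇ = (18 − 13) / 0.4333 = 5.0/0.4333 = 11.539 cmH2O·s/L.
C = Vt/(Pplat − PEEP) = 428.97 / (13 − 5) = 428.97/8.0 = 53.621 mL/cmH2O.
τ = R × C = 11.539 × 0.05362 L/cmH2O = 0.6187 s.
Fraction remaining = e^(−Te/τ) = e^(−0.71/0.6187) = 0.3174.
Trapped volume = 428.97 × 0.3174 = 136.16 mL.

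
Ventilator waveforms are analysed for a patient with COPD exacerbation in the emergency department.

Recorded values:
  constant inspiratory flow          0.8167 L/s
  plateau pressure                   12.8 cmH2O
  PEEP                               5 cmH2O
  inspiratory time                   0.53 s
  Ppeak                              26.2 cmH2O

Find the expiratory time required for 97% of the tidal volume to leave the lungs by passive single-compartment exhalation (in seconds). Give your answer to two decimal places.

3.19

Vt = flow × Ti = 0.8167 L/s × 0.53 s × 1000 mL/L = 432.85 mL.
R = (PIP − Pplat)/V̇ = (26.2 − 12.8) / 0.8167 = 13.4/0.8167 = 16.407 cmH2O·s/L.
C = Vt/(Pplat − PEEP) = 432.85 / (12.8 − 5) = 432.85/7.8 = 55.494 mL/cmH2O.
τ = R × C = 16.407 × 0.05549 L/cmH2O = 0.9104 s.
t = −τ·ln(1 − 0.97) = −0.9104·ln(0.03) = 3.192 s.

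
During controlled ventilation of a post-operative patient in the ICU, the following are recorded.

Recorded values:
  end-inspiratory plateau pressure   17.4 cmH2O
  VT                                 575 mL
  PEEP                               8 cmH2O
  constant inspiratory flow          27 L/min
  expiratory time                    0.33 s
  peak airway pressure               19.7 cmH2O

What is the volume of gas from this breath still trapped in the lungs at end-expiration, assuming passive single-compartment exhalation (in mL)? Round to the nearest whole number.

200

Flow: 27 L/min ÷ 60 = 0.45 L/s.
R = (PIP − Pplat)/V̇ = (19.7 − 17.4) / 0.45 = 2.3/0.45 = 5.111 cmH2O·s/L.
C = Vt/(Pplat − PEEP) = 575.0 / (17.4 − 8) = 575.0/9.4 = 61.17 mL/cmH2O.
τ = R × C = 5.111 × 0.06117 L/cmH2O = 0.3126 s.
Fraction remaining = e^(−Te/τ) = e^(−0.33/0.3126) = 0.348.
Trapped volume = 575.0 × 0.348 = 200.1 mL.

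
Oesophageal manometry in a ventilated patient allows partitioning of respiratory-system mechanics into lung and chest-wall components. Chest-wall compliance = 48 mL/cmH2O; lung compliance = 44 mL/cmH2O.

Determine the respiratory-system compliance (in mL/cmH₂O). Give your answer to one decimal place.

23.0

Lung and chest wall are elastances in series: 1/Crs = 1/CL + 1/Ccw.
1/Crs = 1/44 + 1/48 = 0.04356.
Crs = 22.957 mL/cmH2O.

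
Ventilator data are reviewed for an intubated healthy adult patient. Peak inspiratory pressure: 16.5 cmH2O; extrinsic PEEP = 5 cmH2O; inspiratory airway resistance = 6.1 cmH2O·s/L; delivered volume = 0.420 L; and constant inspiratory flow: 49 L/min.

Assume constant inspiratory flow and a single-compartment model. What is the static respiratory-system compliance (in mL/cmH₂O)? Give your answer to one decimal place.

Flow: 49 L/min ÷ 60 = 0.8167 L/s.
Equation of motion (constant flow): PIP = Vt/C + R·V̇ + PEEP.
Vt/C = PIP − R·V̇ − PEEP = 16.5 − 6.1×0.8167 − 5 = 16.5 − 4.982 − 5 = 6.518 cmH2O.
C = Vt / 6.518 = 420 / 6.518 = 64.437 mL/cmH2O.

64.4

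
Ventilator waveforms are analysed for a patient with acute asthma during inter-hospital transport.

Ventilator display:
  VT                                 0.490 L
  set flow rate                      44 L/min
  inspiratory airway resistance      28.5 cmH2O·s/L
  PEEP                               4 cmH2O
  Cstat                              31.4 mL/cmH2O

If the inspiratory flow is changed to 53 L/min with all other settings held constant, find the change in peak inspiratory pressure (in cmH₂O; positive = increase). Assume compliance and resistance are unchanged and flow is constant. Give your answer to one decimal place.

4.3

Flow: 44 L/min ÷ 60 = 0.7333 L/s.
New flow: 53 L/min ÷ 60 = 0.8833 L/s.
PIP = Vt/C + R·V̇ + PEEP (constant-flow equation of motion).
Only the resistive term changes: ΔPIP = R × ΔV̇ = 28.5 × (0.8833 − 0.7333) = 28.5 × 0.15 = 4.275 cmH2O.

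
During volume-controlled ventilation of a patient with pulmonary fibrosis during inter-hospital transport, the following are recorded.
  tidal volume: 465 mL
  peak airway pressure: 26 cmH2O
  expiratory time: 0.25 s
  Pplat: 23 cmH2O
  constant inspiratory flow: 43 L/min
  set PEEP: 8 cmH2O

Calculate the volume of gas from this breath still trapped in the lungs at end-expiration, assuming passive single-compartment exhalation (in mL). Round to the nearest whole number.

Flow: 43 L/min ÷ 60 = 0.7167 L/s.
R = (PIP − Pplat)/V̇ = (26 − 23) / 0.7167 = 3.0/0.7167 = 4.186 cmH2O·s/L.
C = Vt/(Pplat − PEEP) = 465.0 / (23 − 8) = 465.0/15.0 = 31.0 mL/cmH2O.
τ = R × C = 4.186 × 0.031 L/cmH2O = 0.1298 s.
Fraction remaining = e^(−Te/τ) = e^(−0.25/0.1298) = 0.1457.
Trapped volume = 465.0 × 0.1457 = 67.751 mL.

68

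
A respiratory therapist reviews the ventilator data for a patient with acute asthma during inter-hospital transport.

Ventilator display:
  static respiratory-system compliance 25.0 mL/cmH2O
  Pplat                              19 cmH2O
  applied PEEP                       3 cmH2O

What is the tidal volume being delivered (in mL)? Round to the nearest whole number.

400

Vt = Cstat × (Pplat − PEEP) = 25.0 × (19 − 3) = 25.0 × 16.0 = 400.0 mL.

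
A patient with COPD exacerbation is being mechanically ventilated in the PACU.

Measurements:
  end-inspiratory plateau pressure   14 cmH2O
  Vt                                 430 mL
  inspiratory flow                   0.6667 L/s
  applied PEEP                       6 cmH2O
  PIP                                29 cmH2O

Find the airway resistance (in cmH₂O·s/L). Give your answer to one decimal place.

Raw = (PIP − Pplat) / flow = (29 − 14) / 0.6667 = 15.0 / 0.6667 = 22.499 cmH2O·s/L.

22.5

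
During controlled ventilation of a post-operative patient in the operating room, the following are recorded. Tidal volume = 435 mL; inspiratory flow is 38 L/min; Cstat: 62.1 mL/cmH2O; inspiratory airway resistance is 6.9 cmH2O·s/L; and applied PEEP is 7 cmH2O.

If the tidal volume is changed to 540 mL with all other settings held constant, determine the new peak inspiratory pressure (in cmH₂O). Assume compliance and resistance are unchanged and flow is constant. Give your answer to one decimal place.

Flow: 38 L/min ÷ 60 = 0.6333 L/s.
PIP = Vt/C + R·V̇ + PEEP (constant-flow equation of motion).
Only the elastic term changes: ΔPIP = ΔVt / C = (540 − 435) / 62.1 = 1.691 cmH2O.
Original PIP = 435/62.1 + 6.9×0.6333 + 7 = 18.375 cmH2O; new PIP = 18.375 + (1.691) = 20.066 cmH2O.

20.1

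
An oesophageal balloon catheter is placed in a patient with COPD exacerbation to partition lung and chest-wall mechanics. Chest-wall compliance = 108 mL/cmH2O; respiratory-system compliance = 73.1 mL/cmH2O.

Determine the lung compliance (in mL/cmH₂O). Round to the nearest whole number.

226

1/CL = 1/Crs − 1/Ccw.
1/CL = 1/73.1 − 1/108 = 0.004421.
CL = 226.19 mL/cmH2O.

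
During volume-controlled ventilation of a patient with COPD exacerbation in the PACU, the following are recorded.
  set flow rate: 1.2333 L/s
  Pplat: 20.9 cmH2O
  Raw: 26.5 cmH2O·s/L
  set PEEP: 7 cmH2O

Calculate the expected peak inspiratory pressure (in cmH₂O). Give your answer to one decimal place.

PIP = Pplat + Raw × flow = 20.9 + 26.5 × 1.2333 = 20.9 + 32.682 = 53.582 cmH2O.

53.6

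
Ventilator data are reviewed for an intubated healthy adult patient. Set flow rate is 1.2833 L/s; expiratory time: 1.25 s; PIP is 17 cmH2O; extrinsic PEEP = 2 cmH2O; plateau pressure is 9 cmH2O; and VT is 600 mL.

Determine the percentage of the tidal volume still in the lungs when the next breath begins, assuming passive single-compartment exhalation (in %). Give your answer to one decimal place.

R = (PIP − Pplat)/V̇ = (17 − 9) / 1.2833 = 8.0/1.2833 = 6.234 cmH2O·s/L.
C = Vt/(Pplat − PEEP) = 600.0 / (9 − 2) = 600.0/7.0 = 85.714 mL/cmH2O.
τ = R × C = 6.234 × 0.08571 L/cmH2O = 0.5343 s.
Fraction remaining at end-expiration = e^(−Te/τ) = e^(−1.25/0.5343) = 0.09637 → 9.637%.

9.6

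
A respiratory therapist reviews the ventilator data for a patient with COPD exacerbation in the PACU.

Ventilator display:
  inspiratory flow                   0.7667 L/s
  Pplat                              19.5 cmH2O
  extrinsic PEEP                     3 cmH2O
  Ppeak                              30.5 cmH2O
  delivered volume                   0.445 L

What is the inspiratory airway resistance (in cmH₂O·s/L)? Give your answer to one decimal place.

Raw = (PIP − Pplat) / flow = (30.5 − 19.5) / 0.7667 = 11.0 / 0.7667 = 14.347 cmH2O·s/L.

14.3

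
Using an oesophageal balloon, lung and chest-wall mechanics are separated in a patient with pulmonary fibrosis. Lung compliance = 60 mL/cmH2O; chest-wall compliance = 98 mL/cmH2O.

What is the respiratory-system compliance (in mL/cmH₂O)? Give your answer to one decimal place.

Lung and chest wall are elastances in series: 1/Crs = 1/CL + 1/Ccw.
1/Crs = 1/60 + 1/98 = 0.02687.
Crs = 37.216 mL/cmH2O.

37.2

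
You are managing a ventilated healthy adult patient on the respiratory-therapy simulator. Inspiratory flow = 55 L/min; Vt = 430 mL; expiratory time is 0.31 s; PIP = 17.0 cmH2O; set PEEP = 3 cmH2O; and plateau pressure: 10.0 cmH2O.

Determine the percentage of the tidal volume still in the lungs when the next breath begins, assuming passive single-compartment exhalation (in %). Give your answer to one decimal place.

Flow: 55 L/min ÷ 60 = 0.9167 L/s.
R = (PIP − Pplat)/V̇ = (17.0 − 10.0) / 0.9167 = 7.0/0.9167 = 7.636 cmH2O·s/L.
C = Vt/(Pplat − PEEP) = 430.0 / (10.0 − 3) = 430.0/7.0 = 61.429 mL/cmH2O.
τ = R × C = 7.636 × 0.06143 L/cmH2O = 0.4691 s.
Fraction remaining at end-expiration = e^(−Te/τ) = e^(−0.31/0.4691) = 0.5164 → 51.64%.

51.6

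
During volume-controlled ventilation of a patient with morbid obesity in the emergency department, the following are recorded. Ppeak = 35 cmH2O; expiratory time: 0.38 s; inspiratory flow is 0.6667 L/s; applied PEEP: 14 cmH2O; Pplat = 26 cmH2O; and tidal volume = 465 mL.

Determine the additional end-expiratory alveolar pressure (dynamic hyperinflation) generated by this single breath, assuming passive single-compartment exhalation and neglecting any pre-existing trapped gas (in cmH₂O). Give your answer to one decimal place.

5.8

R = (PIP − Pplat)/V̇ = (35 − 26) / 0.6667 = 9.0/0.6667 = 13.499 cmH2O·s/L.
C = Vt/(Pplat − PEEP) = 465.0 / (26 − 14) = 465.0/12.0 = 38.75 mL/cmH2O.
τ = R × C = 13.499 × 0.03875 L/cmH2O = 0.5231 s.
Fraction remaining = e^(−Te/τ) = e^(−0.38/0.5231) = 0.4836; trapped volume = 465.0 × 0.4836 = 224.87 mL.
Additional alveolar pressure from trapping ≈ V_trapped / C = 224.87 / 38.75 = 5.803 cmH2O.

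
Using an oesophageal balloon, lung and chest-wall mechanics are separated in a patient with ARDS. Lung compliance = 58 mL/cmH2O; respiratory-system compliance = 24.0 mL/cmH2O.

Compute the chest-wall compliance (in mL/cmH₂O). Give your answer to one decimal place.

1/Ccw = 1/Crs − 1/CL.
1/Ccw = 1/24.0 − 1/58 = 0.02443.
Ccw = 40.933 mL/cmH2O.

40.9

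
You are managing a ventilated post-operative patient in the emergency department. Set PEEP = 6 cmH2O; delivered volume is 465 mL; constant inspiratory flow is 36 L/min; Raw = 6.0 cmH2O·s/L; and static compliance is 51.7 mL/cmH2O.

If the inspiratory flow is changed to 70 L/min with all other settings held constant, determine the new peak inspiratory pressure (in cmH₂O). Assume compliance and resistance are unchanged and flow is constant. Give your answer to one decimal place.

Flow: 36 L/min ÷ 60 = 0.6 L/s.
New flow: 70 L/min ÷ 60 = 1.1667 L/s.
PIP = Vt/C + R·V̇ + PEEP (constant-flow equation of motion).
Only the resistive term changes: ΔPIP = R × ΔV̇ = 6.0 × (1.1667 − 0.6) = 6.0 × 0.5667 = 3.4 cmH2O.
Original PIP = 465/51.7 + 6.0×0.6 + 6 = 18.594 cmH2O; new PIP = 18.594 + (3.4) = 21.994 cmH2O.

22.0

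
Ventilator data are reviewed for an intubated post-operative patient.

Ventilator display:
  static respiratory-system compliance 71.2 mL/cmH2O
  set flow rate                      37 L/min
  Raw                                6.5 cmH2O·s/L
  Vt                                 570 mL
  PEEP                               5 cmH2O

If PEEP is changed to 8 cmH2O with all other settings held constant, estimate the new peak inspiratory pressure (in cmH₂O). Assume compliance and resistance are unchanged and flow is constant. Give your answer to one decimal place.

20.0

Flow: 37 L/min ÷ 60 = 0.6167 L/s.
PIP = Vt/C + R·V̇ + PEEP (constant-flow equation of motion).
Only the baseline term changes: ΔPIP = ΔPEEP = 8 − 5 = 3.0 cmH2O.
Original PIP = 570/71.2 + 6.5×0.6167 + 5 = 17.014 cmH2O; new PIP = 17.014 + (3.0) = 20.014 cmH2O.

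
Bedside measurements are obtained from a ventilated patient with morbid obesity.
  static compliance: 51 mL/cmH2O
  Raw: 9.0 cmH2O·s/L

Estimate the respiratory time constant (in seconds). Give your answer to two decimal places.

τ = R × C = 9.0 × 51 mL/cmH2O = 9.0 × 0.051 L/cmH2O = 0.459 s.

0.46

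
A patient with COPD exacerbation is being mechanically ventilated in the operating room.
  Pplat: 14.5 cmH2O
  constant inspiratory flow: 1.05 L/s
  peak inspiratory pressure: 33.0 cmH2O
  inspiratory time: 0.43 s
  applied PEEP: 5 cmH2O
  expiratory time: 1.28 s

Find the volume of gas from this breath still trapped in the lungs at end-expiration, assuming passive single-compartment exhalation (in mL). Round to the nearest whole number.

98

Vt = flow × Ti = 1.05 L/s × 0.43 s × 1000 mL/L = 451.5 mL.
R = (PIP − Pplat)/V̇ = (33.0 − 14.5) / 1.05 = 18.5/1.05 = 17.619 cmH2O·s/L.
C = Vt/(Pplat − PEEP) = 451.5 / (14.5 − 5) = 451.5/9.5 = 47.526 mL/cmH2O.
τ = R × C = 17.619 × 0.04753 L/cmH2O = 0.8374 s.
Fraction remaining = e^(−Te/τ) = e^(−1.28/0.8374) = 0.2169.
Trapped volume = 451.5 × 0.2169 = 97.93 mL.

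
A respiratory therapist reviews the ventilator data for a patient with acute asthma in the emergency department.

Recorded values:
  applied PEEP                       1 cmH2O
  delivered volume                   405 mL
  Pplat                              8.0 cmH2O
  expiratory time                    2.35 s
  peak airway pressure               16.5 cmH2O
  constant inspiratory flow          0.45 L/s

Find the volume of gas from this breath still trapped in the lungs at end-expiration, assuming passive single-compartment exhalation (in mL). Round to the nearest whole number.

R = (PIP − Pplat)/V̇ = (16.5 − 8.0) / 0.45 = 8.5/0.45 = 18.889 cmH2O·s/L.
C = Vt/(Pplat − PEEP) = 405.0 / (8.0 − 1) = 405.0/7.0 = 57.857 mL/cmH2O.
τ = R × C = 18.889 × 0.05786 L/cmH2O = 1.093 s.
Fraction remaining = e^(−Te/τ) = e^(−2.35/1.093) = 0.1165.
Trapped volume = 405.0 × 0.1165 = 47.183 mL.

47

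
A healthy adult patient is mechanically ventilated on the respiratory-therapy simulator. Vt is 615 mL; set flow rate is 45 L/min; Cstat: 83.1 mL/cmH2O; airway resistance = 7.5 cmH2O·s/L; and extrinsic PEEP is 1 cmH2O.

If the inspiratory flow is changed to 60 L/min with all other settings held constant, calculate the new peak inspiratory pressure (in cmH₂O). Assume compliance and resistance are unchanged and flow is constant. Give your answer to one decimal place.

Flow: 45 L/min ÷ 60 = 0.75 L/s.
New flow: 60 L/min ÷ 60 = 1 L/s.
PIP = Vt/C + R·V̇ + PEEP (constant-flow equation of motion).
Only the resistive term changes: ΔPIP = R × ΔV̇ = 7.5 × (1 − 0.75) = 7.5 × 0.25 = 1.875 cmH2O.
Original PIP = 615/83.1 + 7.5×0.75 + 1 = 14.026 cmH2O; new PIP = 14.026 + (1.875) = 15.901 cmH2O.

15.9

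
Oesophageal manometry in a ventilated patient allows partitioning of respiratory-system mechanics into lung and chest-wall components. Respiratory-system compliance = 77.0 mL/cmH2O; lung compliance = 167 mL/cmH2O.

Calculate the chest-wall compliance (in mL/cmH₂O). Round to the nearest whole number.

143

1/Ccw = 1/Crs − 1/CL.
1/Ccw = 1/77.0 − 1/167 = 0.006999.
Ccw = 142.88 mL/cmH2O.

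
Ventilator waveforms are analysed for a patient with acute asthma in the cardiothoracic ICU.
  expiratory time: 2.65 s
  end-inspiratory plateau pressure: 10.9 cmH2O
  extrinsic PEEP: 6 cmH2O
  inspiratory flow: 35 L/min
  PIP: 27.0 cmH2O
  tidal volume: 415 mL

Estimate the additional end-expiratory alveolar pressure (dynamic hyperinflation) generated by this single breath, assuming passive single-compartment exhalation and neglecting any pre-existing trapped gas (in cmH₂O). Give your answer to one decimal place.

Flow: 35 L/min ÷ 60 = 0.5833 L/s.
R = (PIP − Pplat)/V̇ = (27.0 − 10.9) / 0.5833 = 16.1/0.5833 = 27.602 cmH2O·s/L.
C = Vt/(Pplat − PEEP) = 415.0 / (10.9 − 6) = 415.0/4.9 = 84.694 mL/cmH2O.
τ = R × C = 27.602 × 0.08469 L/cmH2O = 2.338 s.
Fraction remaining = e^(−Te/τ) = e^(−2.65/2.338) = 0.3219; trapped volume = 415.0 × 0.3219 = 133.59 mL.
Additional alveolar pressure from trapping ≈ V_trapped / C = 133.59 / 84.694 = 1.577 cmH2O.

1.6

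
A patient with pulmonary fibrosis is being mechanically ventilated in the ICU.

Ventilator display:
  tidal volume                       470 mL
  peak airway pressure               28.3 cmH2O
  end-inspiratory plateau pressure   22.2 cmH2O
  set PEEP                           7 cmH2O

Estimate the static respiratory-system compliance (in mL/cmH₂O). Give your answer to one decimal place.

Cstat = Vt / (Pplat − PEEP) = 470 / (22.2 − 7) = 470 / 15.2 = 30.921 mL/cmH2O.

30.9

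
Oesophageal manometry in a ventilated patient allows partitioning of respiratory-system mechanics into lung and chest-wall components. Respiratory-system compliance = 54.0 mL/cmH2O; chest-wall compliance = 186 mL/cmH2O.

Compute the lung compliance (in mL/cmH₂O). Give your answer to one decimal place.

76.1

1/CL = 1/Crs − 1/Ccw.
1/CL = 1/54.0 − 1/186 = 0.01314.
CL = 76.104 mL/cmH2O.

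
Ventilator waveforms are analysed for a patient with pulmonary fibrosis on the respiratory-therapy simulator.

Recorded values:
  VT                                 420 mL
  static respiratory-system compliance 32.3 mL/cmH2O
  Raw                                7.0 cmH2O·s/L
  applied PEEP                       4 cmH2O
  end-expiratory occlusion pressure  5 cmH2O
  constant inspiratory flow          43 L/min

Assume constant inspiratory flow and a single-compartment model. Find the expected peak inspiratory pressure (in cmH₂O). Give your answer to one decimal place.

23.0

Flow: 43 L/min ÷ 60 = 0.7167 L/s.
Total PEEP = 5 cmH2O (set 4 + intrinsic 1); this is the baseline alveolar pressure.
Equation of motion (constant flow): PIP = Vt/C + R·V̇ + PEEP.
PIP = 420/32.3 + 7.0×0.7167 + 5 = 13.003 + 5.017 + 5 = 23.02 cmH2O.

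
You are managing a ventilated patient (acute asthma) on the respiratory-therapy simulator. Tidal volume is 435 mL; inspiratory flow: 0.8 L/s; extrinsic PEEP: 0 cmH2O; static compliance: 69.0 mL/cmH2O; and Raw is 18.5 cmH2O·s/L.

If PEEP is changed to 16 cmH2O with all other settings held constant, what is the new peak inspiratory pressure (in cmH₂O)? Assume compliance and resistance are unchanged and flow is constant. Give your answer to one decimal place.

PIP = Vt/C + R·V̇ + PEEP (constant-flow equation of motion).
Only the baseline term changes: ΔPIP = ΔPEEP = 16 − 0 = 16.0 cmH2O.
Original PIP = 435/69.0 + 18.5×0.8 + 0 = 21.104 cmH2O; new PIP = 21.104 + (16.0) = 37.104 cmH2O.

37.1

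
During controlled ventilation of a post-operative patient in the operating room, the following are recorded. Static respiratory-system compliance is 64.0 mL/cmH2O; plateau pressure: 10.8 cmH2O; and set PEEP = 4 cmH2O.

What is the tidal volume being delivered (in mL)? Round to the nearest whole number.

Vt = Cstat × (Pplat − PEEP) = 64.0 × (10.8 − 4) = 64.0 × 6.8 = 435.2 mL.

435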